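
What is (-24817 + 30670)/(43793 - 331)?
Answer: 5853/43462 ≈ 0.13467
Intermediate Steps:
(-24817 + 30670)/(43793 - 331) = 5853/43462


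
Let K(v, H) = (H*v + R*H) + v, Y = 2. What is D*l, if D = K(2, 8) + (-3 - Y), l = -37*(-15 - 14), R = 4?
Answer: 48285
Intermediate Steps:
K(v, H) = v + 4*H + H*v (K(v, H) = (H*v + 4*H) + v = (4*H + H*v) + v = v + 4*H + H*v)
l = 1073 (l = -37*(-29) = 1073)
D = 45 (D = (2 + 4*8 + 8*2) + (-3 - 1*2) = (2 + 32 + 16) + (-3 - 2) = 50 - 5 = 45)
D*l = 45*1073 = 48285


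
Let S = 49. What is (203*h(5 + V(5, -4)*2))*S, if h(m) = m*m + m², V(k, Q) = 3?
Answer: 2407174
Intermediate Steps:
h(m) = 2*m² (h(m) = m² + m² = 2*m²)
(203*h(5 + V(5, -4)*2))*S = (203*(2*(5 + 3*2)²))*49 = (203*(2*(5 + 6)²))*49 = (203*(2*11²))*49 = (203*(2*121))*49 = (203*242)*49 = 49126*49 = 2407174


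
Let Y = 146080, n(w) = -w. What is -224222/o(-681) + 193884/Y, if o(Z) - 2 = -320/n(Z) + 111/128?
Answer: -64888423739133/693770440 ≈ -93530.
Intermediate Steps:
o(Z) = 367/128 + 320/Z (o(Z) = 2 + (-320*(-1/Z) + 111/128) = 2 + (-(-320)/Z + 111*(1/128)) = 2 + (320/Z + 111/128) = 2 + (111/128 + 320/Z) = 367/128 + 320/Z)
-224222/o(-681) + 193884/Y = -224222/(367/128 + 320/(-681)) + 193884/146080 = -224222/(367/128 + 320*(-1/681)) + 193884*(1/146080) = -224222/(367/128 - 320/681) + 48471/36520 = -224222/208967/87168 + 48471/36520 = -224222*87168/208967 + 48471/36520 = -19544983296/208967 + 48471/36520 = -64888423739133/693770440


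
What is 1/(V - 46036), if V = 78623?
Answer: 1/32587 ≈ 3.0687e-5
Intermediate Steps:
1/(V - 46036) = 1/(78623 - 46036) = 1/32587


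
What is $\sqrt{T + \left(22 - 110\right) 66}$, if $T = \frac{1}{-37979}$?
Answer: $\frac{i \sqrt{8377485031307}}{37979} \approx 76.21 i$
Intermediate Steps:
$T = - \frac{1}{37979} \approx -2.633 \cdot 10^{-5}$
$\sqrt{T + \left(22 - 110\right) 66} = \sqrt{- \frac{1}{37979} + \left(22 - 110\right) 66} = \sqrt{- \frac{1}{37979} - 5808} = \sqrt{- \frac{220582033}{37979}} = \frac{i \sqrt{8377485031307}}{37979}$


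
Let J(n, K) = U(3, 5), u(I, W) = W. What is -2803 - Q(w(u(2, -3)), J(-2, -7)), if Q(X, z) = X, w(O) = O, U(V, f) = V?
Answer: -2800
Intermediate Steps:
J(n, K) = 3
-2803 - Q(w(u(2, -3)), J(-2, -7)) = -2803 - 1*(-3) = -2803 + 3 = -2800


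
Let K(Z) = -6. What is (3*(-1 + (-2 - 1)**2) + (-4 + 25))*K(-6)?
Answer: -270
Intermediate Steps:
(3*(-1 + (-2 - 1)**2) + (-4 + 25))*K(-6) = (3*(-1 + (-2 - 1)**2) + (-4 + 25))*(-6) = (3*(-1 + (-3)**2) + 21)*(-6) = (3*(-1 + 9) + 21)*(-6) = (3*8 + 21)*(-6) = (24 + 21)*(-6) = 45*(-6) = -270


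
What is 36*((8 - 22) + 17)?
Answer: 108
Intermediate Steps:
36*((8 - 22) + 17) = 36*(-14 + 17) = 36*3 = 108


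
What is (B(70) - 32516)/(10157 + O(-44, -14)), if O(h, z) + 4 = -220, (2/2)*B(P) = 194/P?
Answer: -379321/115885 ≈ -3.2733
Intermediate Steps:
B(P) = 194/P
O(h, z) = -224 (O(h, z) = -4 - 220 = -224)
(B(70) - 32516)/(10157 + O(-44, -14)) = (194/70 - 32516)/(10157 - 224) = (194*(1/70) - 32516)/9933 = (97/35 - 32516)*(1/9933) = -1137963/35*1/9933 = -379321/115885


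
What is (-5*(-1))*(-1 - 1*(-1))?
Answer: 0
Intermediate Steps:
(-5*(-1))*(-1 - 1*(-1)) = 5*(-1 + 1) = 5*0 = 0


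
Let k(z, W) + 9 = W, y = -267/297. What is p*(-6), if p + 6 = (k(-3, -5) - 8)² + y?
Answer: -94466/33 ≈ -2862.6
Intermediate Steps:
y = -89/99 (y = -267*1/297 = -89/99 ≈ -0.89899)
k(z, W) = -9 + W
p = 47233/99 (p = -6 + (((-9 - 5) - 8)² - 89/99) = -6 + ((-14 - 8)² - 89/99) = -6 + ((-22)² - 89/99) = -6 + (484 - 89/99) = -6 + 47827/99 = 47233/99 ≈ 477.10)
p*(-6) = (47233/99)*(-6) = -94466/33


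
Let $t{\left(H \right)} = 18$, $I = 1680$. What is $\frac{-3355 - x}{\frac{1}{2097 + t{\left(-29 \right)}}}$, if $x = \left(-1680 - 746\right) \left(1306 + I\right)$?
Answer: $15314040315$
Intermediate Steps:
$x = -7244036$ ($x = \left(-1680 - 746\right) \left(1306 + 1680\right) = \left(-2426\right) 2986 = -7244036$)
$\frac{-3355 - x}{\frac{1}{2097 + t{\left(-29 \right)}}} = \frac{-3355 - -7244036}{\frac{1}{2097 + 18}} = \frac{-3355 + 7244036}{\frac{1}{2115}} = 7240681 \frac{1}{\frac{1}{2115}} = 7240681 \cdot 2115 = 15314040315$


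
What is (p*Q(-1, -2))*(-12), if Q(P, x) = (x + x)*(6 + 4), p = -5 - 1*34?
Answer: -18720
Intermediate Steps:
p = -39 (p = -5 - 34 = -39)
Q(P, x) = 20*x (Q(P, x) = (2*x)*10 = 20*x)
(p*Q(-1, -2))*(-12) = -780*(-2)*(-12) = -39*(-40)*(-12) = 1560*(-12) = -18720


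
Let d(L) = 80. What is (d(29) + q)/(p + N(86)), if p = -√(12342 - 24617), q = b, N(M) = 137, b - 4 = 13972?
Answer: 481418/7761 + 17570*I*√491/7761 ≈ 62.03 + 50.164*I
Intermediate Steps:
b = 13976 (b = 4 + 13972 = 13976)
q = 13976
p = -5*I*√491 (p = -√(-12275) = -5*I*√491 ≈ -110.79*I)
(d(29) + q)/(p + N(86)) = (80 + 13976)/(-5*I*√491 + 137) = 14056/(137 - 5*I*√491)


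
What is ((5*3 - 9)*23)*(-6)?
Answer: -828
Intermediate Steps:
((5*3 - 9)*23)*(-6) = ((15 - 9)*23)*(-6) = (6*23)*(-6) = 138*(-6) = -828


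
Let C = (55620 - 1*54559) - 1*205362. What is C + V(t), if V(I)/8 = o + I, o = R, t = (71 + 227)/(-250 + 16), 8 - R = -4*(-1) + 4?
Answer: -23904409/117 ≈ -2.0431e+5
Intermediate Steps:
R = 0 (R = 8 - (-4*(-1) + 4) = 8 - (4 + 4) = 8 - 1*8 = 8 - 8 = 0)
t = -149/117 (t = 298/(-234) = 298*(-1/234) = -149/117 ≈ -1.2735)
C = -204301 (C = (55620 - 54559) - 205362 = 1061 - 205362 = -204301)
o = 0
V(I) = 8*I (V(I) = 8*(0 + I) = 8*I)
C + V(t) = -204301 + 8*(-149/117) = -204301 - 1192/117 = -23904409/117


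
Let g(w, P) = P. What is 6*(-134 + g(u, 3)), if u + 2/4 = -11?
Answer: -786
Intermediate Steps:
u = -23/2 (u = -½ - 11 = -23/2 ≈ -11.500)
6*(-134 + g(u, 3)) = 6*(-134 + 3) = 6*(-131) = -786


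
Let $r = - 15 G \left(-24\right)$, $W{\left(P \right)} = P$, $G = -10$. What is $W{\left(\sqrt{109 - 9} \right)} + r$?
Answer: $-3590$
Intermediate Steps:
$r = -3600$ ($r = \left(-15\right) \left(-10\right) \left(-24\right) = 150 \left(-24\right) = -3600$)
$W{\left(\sqrt{109 - 9} \right)} + r = \sqrt{109 - 9} - 3600 = \sqrt{100} - 3600 = 10 - 3600 = -3590$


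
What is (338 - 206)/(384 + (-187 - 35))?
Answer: 22/27 ≈ 0.81481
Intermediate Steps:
(338 - 206)/(384 + (-187 - 35)) = 132/(384 - 222) = 132/162 = 132*(1/162) = 22/27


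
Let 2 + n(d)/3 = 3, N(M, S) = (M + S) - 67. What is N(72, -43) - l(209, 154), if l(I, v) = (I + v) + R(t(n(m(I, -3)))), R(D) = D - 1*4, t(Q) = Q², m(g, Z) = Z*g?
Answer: -406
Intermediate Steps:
N(M, S) = -67 + M + S
n(d) = 3 (n(d) = -6 + 3*3 = -6 + 9 = 3)
R(D) = -4 + D (R(D) = D - 4 = -4 + D)
l(I, v) = 5 + I + v (l(I, v) = (I + v) + (-4 + 3²) = (I + v) + (-4 + 9) = (I + v) + 5 = 5 + I + v)
N(72, -43) - l(209, 154) = (-67 + 72 - 43) - (5 + 209 + 154) = -38 - 1*368 = -38 - 368 = -406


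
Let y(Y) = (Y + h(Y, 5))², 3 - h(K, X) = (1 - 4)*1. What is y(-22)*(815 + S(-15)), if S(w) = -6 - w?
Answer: 210944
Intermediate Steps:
h(K, X) = 6 (h(K, X) = 3 - (1 - 4) = 3 - (-3) = 3 - 1*(-3) = 3 + 3 = 6)
y(Y) = (6 + Y)² (y(Y) = (Y + 6)² = (6 + Y)²)
y(-22)*(815 + S(-15)) = (6 - 22)²*(815 + (-6 - 1*(-15))) = (-16)²*(815 + (-6 + 15)) = 256*(815 + 9) = 256*824 = 210944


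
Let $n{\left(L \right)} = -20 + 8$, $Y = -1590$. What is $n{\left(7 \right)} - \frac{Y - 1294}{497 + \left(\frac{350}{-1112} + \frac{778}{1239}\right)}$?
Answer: $- \frac{2124351636}{342591091} \approx -6.2008$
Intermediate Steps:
$n{\left(L \right)} = -12$
$n{\left(7 \right)} - \frac{Y - 1294}{497 + \left(\frac{350}{-1112} + \frac{778}{1239}\right)} = -12 - \frac{-1590 - 1294}{497 + \left(\frac{350}{-1112} + \frac{778}{1239}\right)} = -12 - - \frac{2884}{497 + \left(350 \left(- \frac{1}{1112}\right) + 778 \cdot \frac{1}{1239}\right)} = -12 - - \frac{2884}{497 + \left(- \frac{175}{556} + \frac{778}{1239}\right)} = -12 - - \frac{2884}{497 + \frac{215743}{688884}} = -12 - - \frac{2884}{\frac{342591091}{688884}} = -12 - \left(-2884\right) \frac{688884}{342591091} = -12 - - \frac{1986741456}{342591091} = -12 + \frac{1986741456}{342591091} = - \frac{2124351636}{342591091}$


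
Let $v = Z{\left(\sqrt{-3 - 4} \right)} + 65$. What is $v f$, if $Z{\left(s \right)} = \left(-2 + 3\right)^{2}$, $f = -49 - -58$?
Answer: $594$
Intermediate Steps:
$f = 9$ ($f = -49 + 58 = 9$)
$Z{\left(s \right)} = 1$ ($Z{\left(s \right)} = 1^{2} = 1$)
$v = 66$ ($v = 1 + 65 = 66$)
$v f = 66 \cdot 9 = 594$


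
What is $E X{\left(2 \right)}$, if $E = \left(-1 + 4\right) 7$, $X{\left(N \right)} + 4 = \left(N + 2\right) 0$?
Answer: $-84$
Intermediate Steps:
$X{\left(N \right)} = -4$ ($X{\left(N \right)} = -4 + \left(N + 2\right) 0 = -4 + \left(2 + N\right) 0 = -4 + 0 = -4$)
$E = 21$ ($E = 3 \cdot 7 = 21$)
$E X{\left(2 \right)} = 21 \left(-4\right) = -84$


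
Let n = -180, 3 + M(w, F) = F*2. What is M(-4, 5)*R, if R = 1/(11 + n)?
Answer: -7/169 ≈ -0.041420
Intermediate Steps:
M(w, F) = -3 + 2*F (M(w, F) = -3 + F*2 = -3 + 2*F)
R = -1/169 (R = 1/(11 - 180) = 1/(-169) = -1/169 ≈ -0.0059172)
M(-4, 5)*R = (-3 + 2*5)*(-1/169) = (-3 + 10)*(-1/169) = 7*(-1/169) = -7/169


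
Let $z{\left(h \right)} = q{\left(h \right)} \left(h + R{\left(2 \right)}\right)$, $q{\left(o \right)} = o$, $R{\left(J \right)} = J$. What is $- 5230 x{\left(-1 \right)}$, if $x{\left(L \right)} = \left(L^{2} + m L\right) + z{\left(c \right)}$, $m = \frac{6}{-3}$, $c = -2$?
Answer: $-15690$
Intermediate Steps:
$z{\left(h \right)} = h \left(2 + h\right)$ ($z{\left(h \right)} = h \left(h + 2\right) = h \left(2 + h\right)$)
$m = -2$ ($m = 6 \left(- \frac{1}{3}\right) = -2$)
$x{\left(L \right)} = L^{2} - 2 L$ ($x{\left(L \right)} = \left(L^{2} - 2 L\right) - 2 \left(2 - 2\right) = \left(L^{2} - 2 L\right) - 0 = \left(L^{2} - 2 L\right) + 0 = L^{2} - 2 L$)
$- 5230 x{\left(-1 \right)} = - 5230 \left(- (-2 - 1)\right) = - 5230 \left(\left(-1\right) \left(-3\right)\right) = \left(-5230\right) 3 = -15690$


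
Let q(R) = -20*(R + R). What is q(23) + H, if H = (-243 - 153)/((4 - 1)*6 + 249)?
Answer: -82012/89 ≈ -921.48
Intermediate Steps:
q(R) = -40*R
H = -132/89 (H = -396/(3*6 + 249) = -396/(18 + 249) = -396/267 = -396*1/267 = -132/89 ≈ -1.4831)
q(23) + H = -40*23 - 132/89 = -920 - 132/89 = -82012/89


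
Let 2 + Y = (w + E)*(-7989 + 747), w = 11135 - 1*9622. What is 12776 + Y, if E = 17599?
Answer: -138396330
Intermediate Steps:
w = 1513 (w = 11135 - 9622 = 1513)
Y = -138409106 (Y = -2 + (1513 + 17599)*(-7989 + 747) = -2 + 19112*(-7242) = -2 - 138409104 = -138409106)
12776 + Y = 12776 - 138409106 = -138396330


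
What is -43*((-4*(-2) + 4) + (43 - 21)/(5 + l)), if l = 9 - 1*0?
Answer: -4085/7 ≈ -583.57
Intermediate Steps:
l = 9 (l = 9 + 0 = 9)
-43*((-4*(-2) + 4) + (43 - 21)/(5 + l)) = -43*((-4*(-2) + 4) + (43 - 21)/(5 + 9)) = -43*((8 + 4) + 22/14) = -43*(12 + 22*(1/14)) = -43*(12 + 11/7) = -43*95/7 = -4085/7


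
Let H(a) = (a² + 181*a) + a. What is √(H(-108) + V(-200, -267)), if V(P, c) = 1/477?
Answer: I*√202045699/159 ≈ 89.398*I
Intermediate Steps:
V(P, c) = 1/477
H(a) = a² + 182*a
√(H(-108) + V(-200, -267)) = √(-108*(182 - 108) + 1/477) = √(-108*74 + 1/477) = √(-7992 + 1/477) = √(-3812183/477) = I*√202045699/159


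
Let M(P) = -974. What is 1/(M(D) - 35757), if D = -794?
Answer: -1/36731 ≈ -2.7225e-5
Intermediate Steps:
1/(M(D) - 35757) = 1/(-974 - 35757) = 1/(-36731) = -1/36731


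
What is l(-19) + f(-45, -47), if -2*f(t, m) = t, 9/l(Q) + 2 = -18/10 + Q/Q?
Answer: 135/7 ≈ 19.286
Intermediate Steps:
l(Q) = -45/14 (l(Q) = 9/(-2 + (-18/10 + Q/Q)) = 9/(-2 + (-18*1/10 + 1)) = 9/(-2 + (-9/5 + 1)) = 9/(-2 - 4/5) = 9/(-14/5) = 9*(-5/14) = -45/14)
f(t, m) = -t/2
l(-19) + f(-45, -47) = -45/14 - 1/2*(-45) = -45/14 + 45/2 = 135/7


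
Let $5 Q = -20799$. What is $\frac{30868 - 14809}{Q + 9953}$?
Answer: $\frac{80295}{28966} \approx 2.772$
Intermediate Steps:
$Q = - \frac{20799}{5}$ ($Q = \frac{1}{5} \left(-20799\right) = - \frac{20799}{5} \approx -4159.8$)
$\frac{30868 - 14809}{Q + 9953} = \frac{30868 - 14809}{- \frac{20799}{5} + 9953} = \frac{16059}{\frac{28966}{5}} = 16059 \cdot \frac{5}{28966} = \frac{80295}{28966}$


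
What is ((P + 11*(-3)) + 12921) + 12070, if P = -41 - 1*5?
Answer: 24912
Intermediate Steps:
P = -46 (P = -41 - 5 = -46)
((P + 11*(-3)) + 12921) + 12070 = ((-46 + 11*(-3)) + 12921) + 12070 = ((-46 - 33) + 12921) + 12070 = (-79 + 12921) + 12070 = 12842 + 12070 = 24912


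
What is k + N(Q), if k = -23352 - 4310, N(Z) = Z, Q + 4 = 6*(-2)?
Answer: -27678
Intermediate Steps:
Q = -16 (Q = -4 + 6*(-2) = -4 - 12 = -16)
k = -27662
k + N(Q) = -27662 - 16 = -27678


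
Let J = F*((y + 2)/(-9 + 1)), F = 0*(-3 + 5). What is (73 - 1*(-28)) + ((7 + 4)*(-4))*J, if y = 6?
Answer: 101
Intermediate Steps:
F = 0 (F = 0*2 = 0)
J = 0 (J = 0*((6 + 2)/(-9 + 1)) = 0*(8/(-8)) = 0*(8*(-⅛)) = 0*(-1) = 0)
(73 - 1*(-28)) + ((7 + 4)*(-4))*J = (73 - 1*(-28)) + ((7 + 4)*(-4))*0 = (73 + 28) + (11*(-4))*0 = 101 - 44*0 = 101 + 0 = 101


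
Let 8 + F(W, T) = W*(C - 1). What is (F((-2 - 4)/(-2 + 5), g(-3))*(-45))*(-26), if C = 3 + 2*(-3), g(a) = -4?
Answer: 0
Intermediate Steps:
C = -3 (C = 3 - 6 = -3)
F(W, T) = -8 - 4*W (F(W, T) = -8 + W*(-3 - 1) = -8 + W*(-4) = -8 - 4*W)
(F((-2 - 4)/(-2 + 5), g(-3))*(-45))*(-26) = ((-8 - 4*(-2 - 4)/(-2 + 5))*(-45))*(-26) = ((-8 - (-24)/3)*(-45))*(-26) = ((-8 - 4*(-2))*(-45))*(-26) = ((-8 + 8)*(-45))*(-26) = (0*(-45))*(-26) = 0*(-26) = 0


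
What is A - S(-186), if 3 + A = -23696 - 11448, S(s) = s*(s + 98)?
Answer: -51515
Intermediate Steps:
S(s) = s*(98 + s)
A = -35147 (A = -3 + (-23696 - 11448) = -3 - 35144 = -35147)
A - S(-186) = -35147 - (-186)*(98 - 186) = -35147 - (-186)*(-88) = -35147 - 1*16368 = -35147 - 16368 = -51515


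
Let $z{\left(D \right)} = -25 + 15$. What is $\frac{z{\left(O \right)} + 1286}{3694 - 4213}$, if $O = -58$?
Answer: $- \frac{1276}{519} \approx -2.4586$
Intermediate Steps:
$z{\left(D \right)} = -10$
$\frac{z{\left(O \right)} + 1286}{3694 - 4213} = \frac{-10 + 1286}{3694 - 4213} = \frac{1276}{-519} = 1276 \left(- \frac{1}{519}\right) = - \frac{1276}{519}$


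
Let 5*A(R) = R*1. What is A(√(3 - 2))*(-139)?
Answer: -139/5 ≈ -27.800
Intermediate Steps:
A(R) = R/5 (A(R) = (R*1)/5 = R/5)
A(√(3 - 2))*(-139) = (√(3 - 2)/5)*(-139) = (√1/5)*(-139) = ((⅕)*1)*(-139) = (⅕)*(-139) = -139/5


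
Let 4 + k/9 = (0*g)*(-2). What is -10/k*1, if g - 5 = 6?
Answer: 5/18 ≈ 0.27778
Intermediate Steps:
g = 11 (g = 5 + 6 = 11)
k = -36 (k = -36 + 9*((0*11)*(-2)) = -36 + 9*(0*(-2)) = -36 + 9*0 = -36 + 0 = -36)
-10/k*1 = -10/(-36)*1 = -10*(-1/36)*1 = (5/18)*1 = 5/18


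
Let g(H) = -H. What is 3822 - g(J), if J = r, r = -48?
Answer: 3774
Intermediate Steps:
J = -48
3822 - g(J) = 3822 - (-1)*(-48) = 3822 - 1*48 = 3822 - 48 = 3774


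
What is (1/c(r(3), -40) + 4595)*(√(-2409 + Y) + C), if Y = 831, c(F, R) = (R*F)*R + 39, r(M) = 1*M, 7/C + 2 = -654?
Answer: -77823221/1587192 + 22235206*I*√1578/4839 ≈ -49.032 + 1.8253e+5*I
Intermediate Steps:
C = -7/656 (C = 7/(-2 - 654) = 7/(-656) = 7*(-1/656) = -7/656 ≈ -0.010671)
r(M) = M
c(F, R) = 39 + F*R² (c(F, R) = (F*R)*R + 39 = F*R² + 39 = 39 + F*R²)
(1/c(r(3), -40) + 4595)*(√(-2409 + Y) + C) = (1/(39 + 3*(-40)²) + 4595)*(√(-2409 + 831) - 7/656) = (1/(39 + 3*1600) + 4595)*(√(-1578) - 7/656) = (1/(39 + 4800) + 4595)*(I*√1578 - 7/656) = (1/4839 + 4595)*(-7/656 + I*√1578) = 22235206*(-7/656 + I*√1578)/4839 = -77823221/1587192 + 22235206*I*√1578/4839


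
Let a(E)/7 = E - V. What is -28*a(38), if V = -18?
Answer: -10976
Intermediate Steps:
a(E) = 126 + 7*E (a(E) = 7*(E - 1*(-18)) = 7*(E + 18) = 7*(18 + E) = 126 + 7*E)
-28*a(38) = -28*(126 + 7*38) = -28*(126 + 266) = -28*392 = -10976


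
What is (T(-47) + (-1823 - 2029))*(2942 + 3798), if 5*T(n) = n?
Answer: -26025836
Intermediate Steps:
T(n) = n/5
(T(-47) + (-1823 - 2029))*(2942 + 3798) = ((⅕)*(-47) + (-1823 - 2029))*(2942 + 3798) = (-47/5 - 3852)*6740 = -19307/5*6740 = -26025836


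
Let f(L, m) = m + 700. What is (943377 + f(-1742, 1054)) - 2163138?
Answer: -1218007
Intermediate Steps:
f(L, m) = 700 + m
(943377 + f(-1742, 1054)) - 2163138 = (943377 + (700 + 1054)) - 2163138 = (943377 + 1754) - 2163138 = 945131 - 2163138 = -1218007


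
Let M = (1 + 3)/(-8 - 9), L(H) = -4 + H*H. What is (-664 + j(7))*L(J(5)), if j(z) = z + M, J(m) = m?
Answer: -234633/17 ≈ -13802.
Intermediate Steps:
L(H) = -4 + H**2
M = -4/17 (M = 4/(-17) = 4*(-1/17) = -4/17 ≈ -0.23529)
j(z) = -4/17 + z (j(z) = z - 4/17 = -4/17 + z)
(-664 + j(7))*L(J(5)) = (-664 + (-4/17 + 7))*(-4 + 5**2) = (-664 + 115/17)*(-4 + 25) = -11173/17*21 = -234633/17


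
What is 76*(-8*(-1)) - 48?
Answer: 560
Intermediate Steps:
76*(-8*(-1)) - 48 = 76*8 - 48 = 608 - 48 = 560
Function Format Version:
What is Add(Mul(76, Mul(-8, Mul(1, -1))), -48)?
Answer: 560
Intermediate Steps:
Add(Mul(76, Mul(-8, Mul(1, -1))), -48) = Add(Mul(76, Mul(-8, -1)), -48) = Add(Mul(76, 8), -48) = Add(608, -48) = 560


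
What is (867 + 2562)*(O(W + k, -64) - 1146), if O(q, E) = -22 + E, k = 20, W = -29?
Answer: -4224528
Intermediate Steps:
(867 + 2562)*(O(W + k, -64) - 1146) = (867 + 2562)*((-22 - 64) - 1146) = 3429*(-86 - 1146) = 3429*(-1232) = -4224528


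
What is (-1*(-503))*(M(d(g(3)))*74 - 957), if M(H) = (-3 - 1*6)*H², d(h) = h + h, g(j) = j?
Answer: -12541299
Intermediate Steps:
d(h) = 2*h
M(H) = -9*H² (M(H) = (-3 - 6)*H² = -9*H²)
(-1*(-503))*(M(d(g(3)))*74 - 957) = (-1*(-503))*(-9*(2*3)²*74 - 957) = 503*(-9*6²*74 - 957) = 503*(-9*36*74 - 957) = 503*(-324*74 - 957) = 503*(-23976 - 957) = 503*(-24933) = -12541299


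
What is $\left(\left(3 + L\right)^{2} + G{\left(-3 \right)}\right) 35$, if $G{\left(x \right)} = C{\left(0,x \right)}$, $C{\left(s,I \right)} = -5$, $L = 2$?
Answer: $700$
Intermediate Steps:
$G{\left(x \right)} = -5$
$\left(\left(3 + L\right)^{2} + G{\left(-3 \right)}\right) 35 = \left(\left(3 + 2\right)^{2} - 5\right) 35 = \left(5^{2} - 5\right) 35 = \left(25 - 5\right) 35 = 20 \cdot 35 = 700$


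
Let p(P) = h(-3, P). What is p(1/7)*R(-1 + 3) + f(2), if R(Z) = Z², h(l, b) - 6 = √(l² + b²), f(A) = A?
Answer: 26 + 4*√442/7 ≈ 38.014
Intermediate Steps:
h(l, b) = 6 + √(b² + l²) (h(l, b) = 6 + √(l² + b²) = 6 + √(b² + l²))
p(P) = 6 + √(9 + P²) (p(P) = 6 + √(P² + (-3)²) = 6 + √(P² + 9) = 6 + √(9 + P²))
p(1/7)*R(-1 + 3) + f(2) = (6 + √(9 + (1/7)²))*(-1 + 3)² + 2 = (6 + √(9 + (⅐)²))*2² + 2 = (6 + √(9 + 1/49))*4 + 2 = (6 + √(442/49))*4 + 2 = (6 + √442/7)*4 + 2 = (24 + 4*√442/7) + 2 = 26 + 4*√442/7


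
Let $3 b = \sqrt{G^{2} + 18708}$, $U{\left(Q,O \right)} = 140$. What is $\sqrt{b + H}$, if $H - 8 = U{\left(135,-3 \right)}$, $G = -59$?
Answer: $\frac{\sqrt{1332 + 3 \sqrt{22189}}}{3} \approx 14.059$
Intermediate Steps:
$b = \frac{\sqrt{22189}}{3}$ ($b = \frac{\sqrt{\left(-59\right)^{2} + 18708}}{3} = \frac{\sqrt{3481 + 18708}}{3} = \frac{\sqrt{22189}}{3} \approx 49.653$)
$H = 148$ ($H = 8 + 140 = 148$)
$\sqrt{b + H} = \sqrt{\frac{\sqrt{22189}}{3} + 148} = \sqrt{148 + \frac{\sqrt{22189}}{3}}$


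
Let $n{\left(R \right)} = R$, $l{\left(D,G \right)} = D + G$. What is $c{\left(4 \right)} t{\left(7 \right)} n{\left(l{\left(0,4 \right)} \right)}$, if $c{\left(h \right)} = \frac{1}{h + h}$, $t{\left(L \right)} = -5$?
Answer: $- \frac{5}{2} \approx -2.5$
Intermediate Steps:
$c{\left(h \right)} = \frac{1}{2 h}$
$c{\left(4 \right)} t{\left(7 \right)} n{\left(l{\left(0,4 \right)} \right)} = \frac{1}{2 \cdot 4} \left(-5\right) \left(0 + 4\right) = \frac{1}{2} \cdot \frac{1}{4} \left(-5\right) 4 = \frac{1}{8} \left(-5\right) 4 = \left(- \frac{5}{8}\right) 4 = - \frac{5}{2}$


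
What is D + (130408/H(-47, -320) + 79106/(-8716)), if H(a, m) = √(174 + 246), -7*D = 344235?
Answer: -1500453001/30506 + 65204*√105/105 ≈ -42822.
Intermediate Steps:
D = -344235/7 (D = -⅐*344235 = -344235/7 ≈ -49176.)
H(a, m) = 2*√105 (H(a, m) = √420 = 2*√105)
D + (130408/H(-47, -320) + 79106/(-8716)) = -344235/7 + (130408/((2*√105)) + 79106/(-8716)) = -344235/7 + (130408*(√105/210) + 79106*(-1/8716)) = -344235/7 + (65204*√105/105 - 39553/4358) = -344235/7 + (-39553/4358 + 65204*√105/105) = -1500453001/30506 + 65204*√105/105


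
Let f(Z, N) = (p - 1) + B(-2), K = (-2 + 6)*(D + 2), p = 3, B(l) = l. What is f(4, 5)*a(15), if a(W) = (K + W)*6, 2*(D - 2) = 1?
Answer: 0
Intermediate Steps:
D = 5/2 (D = 2 + (½)*1 = 2 + ½ = 5/2 ≈ 2.5000)
K = 18 (K = (-2 + 6)*(5/2 + 2) = 4*(9/2) = 18)
f(Z, N) = 0 (f(Z, N) = (3 - 1) - 2 = 2 - 2 = 0)
a(W) = 108 + 6*W (a(W) = (18 + W)*6 = 108 + 6*W)
f(4, 5)*a(15) = 0*(108 + 6*15) = 0*(108 + 90) = 0*198 = 0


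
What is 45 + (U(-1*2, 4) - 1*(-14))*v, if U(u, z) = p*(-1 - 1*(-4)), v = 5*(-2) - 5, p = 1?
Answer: -210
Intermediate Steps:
v = -15 (v = -10 - 5 = -15)
U(u, z) = 3 (U(u, z) = 1*(-1 - 1*(-4)) = 1*(-1 + 4) = 1*3 = 3)
45 + (U(-1*2, 4) - 1*(-14))*v = 45 + (3 - 1*(-14))*(-15) = 45 + (3 + 14)*(-15) = 45 + 17*(-15) = 45 - 255 = -210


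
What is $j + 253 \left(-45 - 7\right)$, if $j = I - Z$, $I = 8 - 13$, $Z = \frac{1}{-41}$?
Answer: $- \frac{539600}{41} \approx -13161.0$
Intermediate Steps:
$Z = - \frac{1}{41} \approx -0.02439$
$I = -5$ ($I = 8 - 13 = -5$)
$j = - \frac{204}{41}$ ($j = -5 - - \frac{1}{41} = -5 + \frac{1}{41} = - \frac{204}{41} \approx -4.9756$)
$j + 253 \left(-45 - 7\right) = - \frac{204}{41} + 253 \left(-45 - 7\right) = - \frac{204}{41} + 253 \left(-52\right) = - \frac{204}{41} - 13156 = - \frac{539600}{41}$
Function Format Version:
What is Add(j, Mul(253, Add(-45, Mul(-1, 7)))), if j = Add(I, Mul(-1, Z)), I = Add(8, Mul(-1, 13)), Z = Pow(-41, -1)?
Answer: Rational(-539600, 41) ≈ -13161.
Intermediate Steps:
Z = Rational(-1, 41) ≈ -0.024390
I = -5 (I = Add(8, -13) = -5)
j = Rational(-204, 41) (j = Add(-5, Mul(-1, Rational(-1, 41))) = Add(-5, Rational(1, 41)) = Rational(-204, 41) ≈ -4.9756)
Add(j, Mul(253, Add(-45, Mul(-1, 7)))) = Add(Rational(-204, 41), Mul(253, Add(-45, Mul(-1, 7)))) = Add(Rational(-204, 41), Mul(253, Add(-45, -7))) = Add(Rational(-204, 41), Mul(253, -52)) = Add(Rational(-204, 41), -13156) = Rational(-539600, 41)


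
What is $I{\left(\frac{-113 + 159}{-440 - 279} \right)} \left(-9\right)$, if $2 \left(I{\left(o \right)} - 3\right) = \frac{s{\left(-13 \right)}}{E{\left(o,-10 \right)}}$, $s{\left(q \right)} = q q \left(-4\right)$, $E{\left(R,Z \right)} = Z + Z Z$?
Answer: $\frac{34}{5} \approx 6.8$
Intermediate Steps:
$E{\left(R,Z \right)} = Z + Z^{2}$
$s{\left(q \right)} = - 4 q^{2}$ ($s{\left(q \right)} = q^{2} \left(-4\right) = - 4 q^{2}$)
$I{\left(o \right)} = - \frac{34}{45}$ ($I{\left(o \right)} = 3 + \frac{- 4 \left(-13\right)^{2} \frac{1}{\left(-10\right) \left(1 - 10\right)}}{2} = 3 + \frac{\left(-4\right) 169 \frac{1}{\left(-10\right) \left(-9\right)}}{2} = 3 + \frac{\left(-676\right) \frac{1}{90}}{2} = 3 + \frac{1}{2} \left(- \frac{338}{45}\right) = 3 - \frac{169}{45} = - \frac{34}{45}$)
$I{\left(\frac{-113 + 159}{-440 - 279} \right)} \left(-9\right) = \left(- \frac{34}{45}\right) \left(-9\right) = \frac{34}{5}$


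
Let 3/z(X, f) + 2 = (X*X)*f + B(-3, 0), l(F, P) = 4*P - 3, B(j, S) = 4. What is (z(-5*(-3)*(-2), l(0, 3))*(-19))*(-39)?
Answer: 2223/8102 ≈ 0.27438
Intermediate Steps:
l(F, P) = -3 + 4*P
z(X, f) = 3/(2 + f*X²) (z(X, f) = 3/(-2 + ((X*X)*f + 4)) = 3/(-2 + (X²*f + 4)) = 3/(-2 + (f*X² + 4)) = 3/(-2 + (4 + f*X²)) = 3/(2 + f*X²))
(z(-5*(-3)*(-2), l(0, 3))*(-19))*(-39) = ((3/(2 + (-3 + 4*3)*(-5*(-3)*(-2))²))*(-19))*(-39) = ((3/(2 + (-3 + 12)*(15*(-2))²))*(-19))*(-39) = ((3/(2 + 9*(-30)²))*(-19))*(-39) = ((3/(2 + 9*900))*(-19))*(-39) = ((3/(2 + 8100))*(-19))*(-39) = ((3/8102)*(-19))*(-39) = -57/8102*(-39) = 2223/8102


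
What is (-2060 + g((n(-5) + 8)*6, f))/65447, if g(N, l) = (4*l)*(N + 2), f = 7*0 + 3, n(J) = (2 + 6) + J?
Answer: -1244/65447 ≈ -0.019008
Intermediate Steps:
n(J) = 8 + J
f = 3 (f = 0 + 3 = 3)
g(N, l) = 4*l*(2 + N) (g(N, l) = (4*l)*(2 + N) = 4*l*(2 + N))
(-2060 + g((n(-5) + 8)*6, f))/65447 = (-2060 + 4*3*(2 + ((8 - 5) + 8)*6))/65447 = (-2060 + 4*3*(2 + (3 + 8)*6))*(1/65447) = (-2060 + 4*3*(2 + 11*6))*(1/65447) = (-2060 + 4*3*(2 + 66))*(1/65447) = (-2060 + 4*3*68)*(1/65447) = (-2060 + 816)*(1/65447) = -1244*1/65447 = -1244/65447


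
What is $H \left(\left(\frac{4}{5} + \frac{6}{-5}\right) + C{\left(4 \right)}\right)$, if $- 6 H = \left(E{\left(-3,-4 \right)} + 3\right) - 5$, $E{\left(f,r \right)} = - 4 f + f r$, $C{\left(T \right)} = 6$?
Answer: $- \frac{308}{15} \approx -20.533$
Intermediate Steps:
$H = - \frac{11}{3}$ ($H = - \frac{\left(- 3 \left(-4 - 4\right) + 3\right) - 5}{6} = - \frac{\left(\left(-3\right) \left(-8\right) + 3\right) - 5}{6} = - \frac{\left(24 + 3\right) - 5}{6} = - \frac{27 - 5}{6} = \left(- \frac{1}{6}\right) 22 = - \frac{11}{3} \approx -3.6667$)
$H \left(\left(\frac{4}{5} + \frac{6}{-5}\right) + C{\left(4 \right)}\right) = - \frac{11 \left(\left(\frac{4}{5} + \frac{6}{-5}\right) + 6\right)}{3} = - \frac{11 \left(\left(4 \cdot \frac{1}{5} + 6 \left(- \frac{1}{5}\right)\right) + 6\right)}{3} = - \frac{11 \left(\left(\frac{4}{5} - \frac{6}{5}\right) + 6\right)}{3} = - \frac{11 \left(- \frac{2}{5} + 6\right)}{3} = \left(- \frac{11}{3}\right) \frac{28}{5} = - \frac{308}{15}$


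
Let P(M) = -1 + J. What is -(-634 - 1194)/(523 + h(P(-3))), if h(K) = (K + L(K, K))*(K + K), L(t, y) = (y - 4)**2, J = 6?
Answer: 1828/583 ≈ 3.1355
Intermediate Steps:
L(t, y) = (-4 + y)**2
P(M) = 5 (P(M) = -1 + 6 = 5)
h(K) = 2*K*(K + (-4 + K)**2) (h(K) = (K + (-4 + K)**2)*(K + K) = (K + (-4 + K)**2)*(2*K) = 2*K*(K + (-4 + K)**2))
-(-634 - 1194)/(523 + h(P(-3))) = -(-634 - 1194)/(523 + 2*5*(5 + (-4 + 5)**2)) = -(-1828)/(523 + 2*5*(5 + 1**2)) = -(-1828)/(523 + 2*5*(5 + 1)) = -(-1828)/(523 + 2*5*6) = -(-1828)/(523 + 60) = -(-1828)/583 = -1*(-1828/583) = 1828/583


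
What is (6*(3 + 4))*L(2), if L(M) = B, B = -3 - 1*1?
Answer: -168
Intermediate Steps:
B = -4 (B = -3 - 1 = -4)
L(M) = -4
(6*(3 + 4))*L(2) = (6*(3 + 4))*(-4) = (6*7)*(-4) = 42*(-4) = -168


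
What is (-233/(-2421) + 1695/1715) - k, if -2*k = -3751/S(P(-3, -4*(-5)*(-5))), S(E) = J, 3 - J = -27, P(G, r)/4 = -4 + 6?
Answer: -1020267791/16608060 ≈ -61.432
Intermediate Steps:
P(G, r) = 8 (P(G, r) = 4*(-4 + 6) = 4*2 = 8)
J = 30 (J = 3 - 1*(-27) = 3 + 27 = 30)
S(E) = 30
k = 3751/60 (k = -(-3751)/(2*30) = -½*(-3751/30) = 3751/60 ≈ 62.517)
(-233/(-2421) + 1695/1715) - k = (-233/(-2421) + 1695/1715) - 1*3751/60 = (-233*(-1/2421) + 1695*(1/1715)) - 3751/60 = (233/2421 + 339/343) - 3751/60 = 900638/830403 - 3751/60 = -1020267791/16608060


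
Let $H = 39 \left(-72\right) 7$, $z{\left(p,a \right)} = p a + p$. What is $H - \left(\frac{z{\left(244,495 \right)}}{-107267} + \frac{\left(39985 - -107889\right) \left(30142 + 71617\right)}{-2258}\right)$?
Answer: $\frac{804670354919349}{121104443} \approx 6.6444 \cdot 10^{6}$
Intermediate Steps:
$z{\left(p,a \right)} = p + a p$ ($z{\left(p,a \right)} = a p + p = p + a p$)
$H = -19656$ ($H = \left(-2808\right) 7 = -19656$)
$H - \left(\frac{z{\left(244,495 \right)}}{-107267} + \frac{\left(39985 - -107889\right) \left(30142 + 71617\right)}{-2258}\right) = -19656 - \left(\frac{244 \left(1 + 495\right)}{-107267} + \frac{\left(39985 - -107889\right) \left(30142 + 71617\right)}{-2258}\right) = -19656 - \left(244 \cdot 496 \left(- \frac{1}{107267}\right) + \left(39985 + 107889\right) 101759 \left(- \frac{1}{2258}\right)\right) = -19656 - \left(121024 \left(- \frac{1}{107267}\right) + 147874 \cdot 101759 \left(- \frac{1}{2258}\right)\right) = -19656 - \left(- \frac{121024}{107267} + 15047510366 \left(- \frac{1}{2258}\right)\right) = -19656 - \left(- \frac{121024}{107267} - \frac{7523755183}{1129}\right) = -19656 - - \frac{807050783850957}{121104443} = -19656 + \frac{807050783850957}{121104443} = \frac{804670354919349}{121104443}$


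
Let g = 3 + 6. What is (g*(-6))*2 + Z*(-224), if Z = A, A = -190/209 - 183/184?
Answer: 80560/253 ≈ 318.42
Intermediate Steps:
g = 9
A = -3853/2024 (A = -190*1/209 - 183*1/184 = -10/11 - 183/184 = -3853/2024 ≈ -1.9037)
Z = -3853/2024 ≈ -1.9037
(g*(-6))*2 + Z*(-224) = (9*(-6))*2 - 3853/2024*(-224) = -54*2 + 107884/253 = -108 + 107884/253 = 80560/253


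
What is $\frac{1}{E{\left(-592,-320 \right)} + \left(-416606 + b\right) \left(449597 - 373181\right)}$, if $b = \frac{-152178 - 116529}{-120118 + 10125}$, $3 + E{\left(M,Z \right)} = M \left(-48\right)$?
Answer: $- \frac{109993}{3501643544266107} \approx -3.1412 \cdot 10^{-11}$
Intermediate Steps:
$E{\left(M,Z \right)} = -3 - 48 M$ ($E{\left(M,Z \right)} = -3 + M \left(-48\right) = -3 - 48 M$)
$b = \frac{268707}{109993}$ ($b = - \frac{268707}{-109993} = \left(-268707\right) \left(- \frac{1}{109993}\right) = \frac{268707}{109993} \approx 2.4429$)
$\frac{1}{E{\left(-592,-320 \right)} + \left(-416606 + b\right) \left(449597 - 373181\right)} = \frac{1}{\left(-3 - -28416\right) + \left(-416606 + \frac{268707}{109993}\right) \left(449597 - 373181\right)} = \frac{1}{\left(-3 + 28416\right) - \frac{3501646669497216}{109993}} = \frac{1}{28413 - \frac{3501646669497216}{109993}} = \frac{1}{- \frac{3501643544266107}{109993}} = - \frac{109993}{3501643544266107}$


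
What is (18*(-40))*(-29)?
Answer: 20880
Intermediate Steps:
(18*(-40))*(-29) = -720*(-29) = 20880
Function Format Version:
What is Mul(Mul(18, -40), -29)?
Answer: 20880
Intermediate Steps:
Mul(Mul(18, -40), -29) = Mul(-720, -29) = 20880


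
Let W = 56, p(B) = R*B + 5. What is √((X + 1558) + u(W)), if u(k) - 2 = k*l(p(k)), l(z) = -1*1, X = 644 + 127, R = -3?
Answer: 5*√91 ≈ 47.697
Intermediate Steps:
p(B) = 5 - 3*B (p(B) = -3*B + 5 = 5 - 3*B)
X = 771
l(z) = -1
u(k) = 2 - k (u(k) = 2 + k*(-1) = 2 - k)
√((X + 1558) + u(W)) = √((771 + 1558) + (2 - 1*56)) = √(2329 + (2 - 56)) = √(2329 - 54) = √2275 = 5*√91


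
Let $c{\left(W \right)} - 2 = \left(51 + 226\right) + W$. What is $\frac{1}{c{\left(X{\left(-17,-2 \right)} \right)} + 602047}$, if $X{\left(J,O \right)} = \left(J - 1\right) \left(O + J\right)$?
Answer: $\frac{1}{602668} \approx 1.6593 \cdot 10^{-6}$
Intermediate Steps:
$X{\left(J,O \right)} = \left(-1 + J\right) \left(J + O\right)$
$c{\left(W \right)} = 279 + W$ ($c{\left(W \right)} = 2 + \left(\left(51 + 226\right) + W\right) = 2 + \left(277 + W\right) = 279 + W$)
$\frac{1}{c{\left(X{\left(-17,-2 \right)} \right)} + 602047} = \frac{1}{\left(279 - \left(-53 - 289\right)\right) + 602047} = \frac{1}{\left(279 + \left(289 + 17 + 2 + 34\right)\right) + 602047} = \frac{1}{\left(279 + 342\right) + 602047} = \frac{1}{621 + 602047} = \frac{1}{602668}$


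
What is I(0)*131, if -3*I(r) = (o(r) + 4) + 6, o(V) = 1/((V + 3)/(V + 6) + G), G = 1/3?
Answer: -7336/15 ≈ -489.07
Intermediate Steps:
G = 1/3 ≈ 0.33333
o(V) = 1/(1/3 + (3 + V)/(6 + V)) (o(V) = 1/((V + 3)/(V + 6) + 1/3) = 1/((3 + V)/(6 + V) + 1/3) = 1/(1/3 + (3 + V)/(6 + V)))
I(r) = -10/3 - (6 + r)/(15 + 4*r) (I(r) = -((3*(6 + r)/(15 + 4*r) + 4) + 6)/3 = -((4 + 3*(6 + r)/(15 + 4*r)) + 6)/3 = -(10 + 3*(6 + r)/(15 + 4*r))/3 = -10/3 - (6 + r)/(15 + 4*r))
I(0)*131 = ((-168 - 43*0)/(3*(15 + 4*0)))*131 = ((-168 + 0)/(3*(15 + 0)))*131 = ((1/3)*(-168)/15)*131 = ((1/3)*(1/15)*(-168))*131 = -56/15*131 = -7336/15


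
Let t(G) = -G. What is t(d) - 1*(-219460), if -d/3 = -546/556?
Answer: 61009061/278 ≈ 2.1946e+5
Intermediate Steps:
d = 819/278 (d = -(-1638)/556 = -3*(-273/278) = 819/278 ≈ 2.9460)
t(d) - 1*(-219460) = -1*819/278 - 1*(-219460) = -819/278 + 219460 = 61009061/278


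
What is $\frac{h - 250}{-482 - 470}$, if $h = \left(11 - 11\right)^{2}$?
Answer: $\frac{125}{476} \approx 0.26261$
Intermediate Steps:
$h = 0$ ($h = 0^{2} = 0$)
$\frac{h - 250}{-482 - 470} = \frac{0 - 250}{-482 - 470} = - \frac{250}{-952} = \left(-250\right) \left(- \frac{1}{952}\right) = \frac{125}{476}$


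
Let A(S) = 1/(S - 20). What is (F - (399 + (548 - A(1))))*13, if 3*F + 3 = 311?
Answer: -625690/57 ≈ -10977.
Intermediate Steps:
F = 308/3 (F = -1 + (⅓)*311 = -1 + 311/3 = 308/3 ≈ 102.67)
A(S) = 1/(-20 + S)
(F - (399 + (548 - A(1))))*13 = (308/3 - (399 + (548 - 1/(-20 + 1))))*13 = (308/3 - (399 + (548 - 1/(-19))))*13 = (308/3 - (399 + (548 - 1*(-1/19))))*13 = (308/3 - (399 + (548 + 1/19)))*13 = (308/3 - (399 + 10413/19))*13 = (308/3 - 1*17994/19)*13 = (308/3 - 17994/19)*13 = -48130/57*13 = -625690/57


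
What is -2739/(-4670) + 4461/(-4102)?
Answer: -2399373/4789085 ≈ -0.50101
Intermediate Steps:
-2739/(-4670) + 4461/(-4102) = -2739*(-1/4670) + 4461*(-1/4102) = 2739/4670 - 4461/4102 = -2399373/4789085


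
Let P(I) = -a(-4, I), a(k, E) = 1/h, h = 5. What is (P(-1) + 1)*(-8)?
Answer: -32/5 ≈ -6.4000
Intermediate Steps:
a(k, E) = 1/5
P(I) = -1/5 (P(I) = -1*1/5 = -1/5)
(P(-1) + 1)*(-8) = (-1/5 + 1)*(-8) = (4/5)*(-8) = -32/5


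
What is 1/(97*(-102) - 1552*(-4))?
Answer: -1/3686 ≈ -0.00027130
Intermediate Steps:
1/(97*(-102) - 1552*(-4)) = 1/(-9894 - 1*(-6208)) = 1/(-9894 + 6208) = 1/(-3686) = -1/3686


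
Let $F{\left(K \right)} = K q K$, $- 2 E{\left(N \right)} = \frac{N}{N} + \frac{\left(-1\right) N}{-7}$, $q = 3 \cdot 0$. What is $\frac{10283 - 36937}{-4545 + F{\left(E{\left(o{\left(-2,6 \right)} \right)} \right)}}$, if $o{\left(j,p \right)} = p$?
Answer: $\frac{26654}{4545} \approx 5.8645$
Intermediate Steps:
$q = 0$
$E{\left(N \right)} = - \frac{1}{2} - \frac{N}{14}$ ($E{\left(N \right)} = - \frac{\frac{N}{N} + \frac{\left(-1\right) N}{-7}}{2} = - \frac{1 + - N \left(- \frac{1}{7}\right)}{2} = - \frac{1 + \frac{N}{7}}{2} = - \frac{1}{2} - \frac{N}{14}$)
$F{\left(K \right)} = 0$ ($F{\left(K \right)} = K 0 K = 0 K = 0$)
$\frac{10283 - 36937}{-4545 + F{\left(E{\left(o{\left(-2,6 \right)} \right)} \right)}} = \frac{10283 - 36937}{-4545 + 0} = - \frac{26654}{-4545} = \left(-26654\right) \left(- \frac{1}{4545}\right) = \frac{26654}{4545}$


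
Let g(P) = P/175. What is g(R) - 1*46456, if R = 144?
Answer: -8129656/175 ≈ -46455.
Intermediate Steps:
g(P) = P/175 (g(P) = P*(1/175) = P/175)
g(R) - 1*46456 = (1/175)*144 - 1*46456 = 144/175 - 46456 = -8129656/175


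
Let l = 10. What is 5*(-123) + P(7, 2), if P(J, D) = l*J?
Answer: -545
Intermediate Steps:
P(J, D) = 10*J
5*(-123) + P(7, 2) = 5*(-123) + 10*7 = -615 + 70 = -545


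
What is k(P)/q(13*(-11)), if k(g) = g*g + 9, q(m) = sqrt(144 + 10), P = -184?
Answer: 33865*sqrt(154)/154 ≈ 2728.9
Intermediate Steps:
q(m) = sqrt(154)
k(g) = 9 + g**2 (k(g) = g**2 + 9 = 9 + g**2)
k(P)/q(13*(-11)) = (9 + (-184)**2)/(sqrt(154)) = (9 + 33856)*(sqrt(154)/154) = 33865*(sqrt(154)/154) = 33865*sqrt(154)/154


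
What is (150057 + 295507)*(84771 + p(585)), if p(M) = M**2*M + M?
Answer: 89240668402284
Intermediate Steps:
p(M) = M + M**3 (p(M) = M**3 + M = M + M**3)
(150057 + 295507)*(84771 + p(585)) = (150057 + 295507)*(84771 + (585 + 585**3)) = 445564*(84771 + (585 + 200201625)) = 445564*(84771 + 200202210) = 445564*200286981 = 89240668402284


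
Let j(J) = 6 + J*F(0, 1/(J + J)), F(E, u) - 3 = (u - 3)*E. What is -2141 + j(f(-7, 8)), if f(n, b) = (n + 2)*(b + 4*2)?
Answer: -2375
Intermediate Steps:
F(E, u) = 3 + E*(-3 + u) (F(E, u) = 3 + (u - 3)*E = 3 + (-3 + u)*E = 3 + E*(-3 + u))
f(n, b) = (2 + n)*(8 + b) (f(n, b) = (2 + n)*(b + 8) = (2 + n)*(8 + b))
j(J) = 6 + 3*J (j(J) = 6 + J*(3 - 3*0 + 0/(J + J)) = 6 + J*(3 + 0 + 0/((2*J))) = 6 + J*(3 + 0 + 0*(1/(2*J))) = 6 + J*(3 + 0 + 0) = 6 + J*3 = 6 + 3*J)
-2141 + j(f(-7, 8)) = -2141 + (6 + 3*(16 + 2*8 + 8*(-7) + 8*(-7))) = -2141 + (6 + 3*(16 + 16 - 56 - 56)) = -2141 + (6 + 3*(-80)) = -2141 + (6 - 240) = -2141 - 234 = -2375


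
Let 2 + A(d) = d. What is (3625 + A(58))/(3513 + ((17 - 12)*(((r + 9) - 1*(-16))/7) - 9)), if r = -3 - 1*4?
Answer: 8589/8206 ≈ 1.0467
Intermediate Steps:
r = -7 (r = -3 - 4 = -7)
A(d) = -2 + d
(3625 + A(58))/(3513 + ((17 - 12)*(((r + 9) - 1*(-16))/7) - 9)) = (3625 + (-2 + 58))/(3513 + ((17 - 12)*(((-7 + 9) - 1*(-16))/7) - 9)) = (3625 + 56)/(3513 + (5*((2 + 16)*(1/7)) - 9)) = 3681/(3513 + (5*(18*(1/7)) - 9)) = 3681/(3513 + (5*(18/7) - 9)) = 3681/(3513 + (90/7 - 9)) = 3681/(3513 + 27/7) = 3681/(24618/7) = 3681*(7/24618) = 8589/8206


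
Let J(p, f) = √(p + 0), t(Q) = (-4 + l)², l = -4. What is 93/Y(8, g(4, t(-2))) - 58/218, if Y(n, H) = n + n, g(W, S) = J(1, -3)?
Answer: 9673/1744 ≈ 5.5464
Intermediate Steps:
t(Q) = 64 (t(Q) = (-4 - 4)² = (-8)² = 64)
J(p, f) = √p
g(W, S) = 1 (g(W, S) = √1 = 1)
Y(n, H) = 2*n
93/Y(8, g(4, t(-2))) - 58/218 = 93/((2*8)) - 58/218 = 93/16 - 58*1/218 = 93*(1/16) - 29/109 = 93/16 - 29/109 = 9673/1744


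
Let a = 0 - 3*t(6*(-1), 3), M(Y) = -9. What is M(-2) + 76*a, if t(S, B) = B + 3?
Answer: -1377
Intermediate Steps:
t(S, B) = 3 + B
a = -18 (a = 0 - 3*(3 + 3) = 0 - 3*6 = 0 - 18 = -18)
M(-2) + 76*a = -9 + 76*(-18) = -9 - 1368 = -1377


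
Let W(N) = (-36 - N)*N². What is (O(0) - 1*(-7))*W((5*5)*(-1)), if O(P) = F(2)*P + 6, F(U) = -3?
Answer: -89375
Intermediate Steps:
O(P) = 6 - 3*P (O(P) = -3*P + 6 = 6 - 3*P)
W(N) = N²*(-36 - N)
(O(0) - 1*(-7))*W((5*5)*(-1)) = ((6 - 3*0) - 1*(-7))*(((5*5)*(-1))²*(-36 - 5*5*(-1))) = ((6 + 0) + 7)*((25*(-1))²*(-36 - 25*(-1))) = (6 + 7)*((-25)²*(-36 - 1*(-25))) = 13*(625*(-36 + 25)) = 13*(625*(-11)) = 13*(-6875) = -89375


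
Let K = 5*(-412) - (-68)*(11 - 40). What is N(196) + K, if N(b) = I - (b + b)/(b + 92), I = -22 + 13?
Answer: -145525/36 ≈ -4042.4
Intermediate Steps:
I = -9
K = -4032 (K = -2060 - (-68)*(-29) = -2060 - 1*1972 = -2060 - 1972 = -4032)
N(b) = -9 - 2*b/(92 + b) (N(b) = -9 - (b + b)/(b + 92) = -9 - 2*b/(92 + b))
N(196) + K = (-828 - 11*196)/(92 + 196) - 4032 = (-828 - 2156)/288 - 4032 = (1/288)*(-2984) - 4032 = -373/36 - 4032 = -145525/36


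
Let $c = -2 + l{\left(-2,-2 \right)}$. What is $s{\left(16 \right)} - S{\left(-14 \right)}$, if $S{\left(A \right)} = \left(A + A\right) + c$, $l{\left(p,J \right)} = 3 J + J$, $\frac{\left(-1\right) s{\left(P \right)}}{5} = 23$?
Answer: $-77$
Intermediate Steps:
$s{\left(P \right)} = -115$ ($s{\left(P \right)} = \left(-5\right) 23 = -115$)
$l{\left(p,J \right)} = 4 J$
$c = -10$ ($c = -2 + 4 \left(-2\right) = -2 - 8 = -10$)
$S{\left(A \right)} = -10 + 2 A$ ($S{\left(A \right)} = \left(A + A\right) - 10 = 2 A - 10 = -10 + 2 A$)
$s{\left(16 \right)} - S{\left(-14 \right)} = -115 - \left(-10 + 2 \left(-14\right)\right) = -115 - \left(-10 - 28\right) = -115 - -38 = -115 + 38 = -77$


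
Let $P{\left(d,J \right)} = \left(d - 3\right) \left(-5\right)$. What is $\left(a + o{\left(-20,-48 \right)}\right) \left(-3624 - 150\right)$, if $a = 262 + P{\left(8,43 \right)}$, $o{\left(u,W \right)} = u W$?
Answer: $-4517478$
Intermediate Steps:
$o{\left(u,W \right)} = W u$
$P{\left(d,J \right)} = 15 - 5 d$ ($P{\left(d,J \right)} = \left(-3 + d\right) \left(-5\right) = 15 - 5 d$)
$a = 237$ ($a = 262 + \left(15 - 40\right) = 262 - 25 = 237$)
$\left(a + o{\left(-20,-48 \right)}\right) \left(-3624 - 150\right) = \left(237 - -960\right) \left(-3624 - 150\right) = \left(237 + 960\right) \left(-3774\right) = 1197 \left(-3774\right) = -4517478$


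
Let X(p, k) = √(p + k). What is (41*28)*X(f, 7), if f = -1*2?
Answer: 1148*√5 ≈ 2567.0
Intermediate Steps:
f = -2
X(p, k) = √(k + p)
(41*28)*X(f, 7) = (41*28)*√(7 - 2) = 1148*√5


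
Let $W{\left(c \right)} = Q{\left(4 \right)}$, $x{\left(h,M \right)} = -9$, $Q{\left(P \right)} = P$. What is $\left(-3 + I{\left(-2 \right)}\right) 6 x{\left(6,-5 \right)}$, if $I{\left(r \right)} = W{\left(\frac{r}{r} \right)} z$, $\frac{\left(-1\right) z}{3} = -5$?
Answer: $-3078$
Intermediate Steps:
$z = 15$ ($z = \left(-3\right) \left(-5\right) = 15$)
$W{\left(c \right)} = 4$
$I{\left(r \right)} = 60$ ($I{\left(r \right)} = 4 \cdot 15 = 60$)
$\left(-3 + I{\left(-2 \right)}\right) 6 x{\left(6,-5 \right)} = \left(-3 + 60\right) 6 \left(-9\right) = 57 \cdot 6 \left(-9\right) = 342 \left(-9\right) = -3078$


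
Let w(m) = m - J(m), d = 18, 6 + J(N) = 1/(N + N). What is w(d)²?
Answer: 744769/1296 ≈ 574.67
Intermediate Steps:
J(N) = -6 + 1/(2*N) (J(N) = -6 + 1/(N + N) = -6 + 1/(2*N))
w(m) = 6 + m - 1/(2*m) (w(m) = m - (-6 + 1/(2*m)) = m + (6 - 1/(2*m)) = 6 + m - 1/(2*m))
w(d)² = (6 + 18 - ½/18)² = (6 + 18 - ½*1/18)² = (6 + 18 - 1/36)² = (863/36)² = 744769/1296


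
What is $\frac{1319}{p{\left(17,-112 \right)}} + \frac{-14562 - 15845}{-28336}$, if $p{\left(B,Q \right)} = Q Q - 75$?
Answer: $\frac{416520067}{353321584} \approx 1.1789$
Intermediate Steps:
$p{\left(B,Q \right)} = -75 + Q^{2}$ ($p{\left(B,Q \right)} = Q^{2} - 75 = -75 + Q^{2}$)
$\frac{1319}{p{\left(17,-112 \right)}} + \frac{-14562 - 15845}{-28336} = \frac{1319}{-75 + \left(-112\right)^{2}} + \frac{-14562 - 15845}{-28336} = \frac{1319}{-75 + 12544} - - \frac{30407}{28336} = \frac{1319}{12469} + \frac{30407}{28336} = \frac{416520067}{353321584}$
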